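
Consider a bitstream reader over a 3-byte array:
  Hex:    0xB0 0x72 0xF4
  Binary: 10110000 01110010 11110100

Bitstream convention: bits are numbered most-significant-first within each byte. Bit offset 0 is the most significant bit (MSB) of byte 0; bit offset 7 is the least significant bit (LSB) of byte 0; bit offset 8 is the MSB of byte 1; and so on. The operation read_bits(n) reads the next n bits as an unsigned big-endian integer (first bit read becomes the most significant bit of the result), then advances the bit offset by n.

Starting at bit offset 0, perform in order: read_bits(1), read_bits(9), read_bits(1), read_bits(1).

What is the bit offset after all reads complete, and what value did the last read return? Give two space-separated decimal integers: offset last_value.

Answer: 12 1

Derivation:
Read 1: bits[0:1] width=1 -> value=1 (bin 1); offset now 1 = byte 0 bit 1; 23 bits remain
Read 2: bits[1:10] width=9 -> value=193 (bin 011000001); offset now 10 = byte 1 bit 2; 14 bits remain
Read 3: bits[10:11] width=1 -> value=1 (bin 1); offset now 11 = byte 1 bit 3; 13 bits remain
Read 4: bits[11:12] width=1 -> value=1 (bin 1); offset now 12 = byte 1 bit 4; 12 bits remain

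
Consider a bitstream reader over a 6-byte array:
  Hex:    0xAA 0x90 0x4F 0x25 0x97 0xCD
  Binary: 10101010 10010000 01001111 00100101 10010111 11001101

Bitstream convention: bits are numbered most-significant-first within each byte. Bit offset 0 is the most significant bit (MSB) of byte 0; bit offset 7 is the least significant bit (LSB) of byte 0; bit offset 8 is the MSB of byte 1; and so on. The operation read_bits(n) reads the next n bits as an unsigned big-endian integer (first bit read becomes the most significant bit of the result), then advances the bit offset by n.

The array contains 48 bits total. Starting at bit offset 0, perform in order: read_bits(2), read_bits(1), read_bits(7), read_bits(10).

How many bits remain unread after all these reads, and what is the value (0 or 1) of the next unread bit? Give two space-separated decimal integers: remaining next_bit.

Answer: 28 1

Derivation:
Read 1: bits[0:2] width=2 -> value=2 (bin 10); offset now 2 = byte 0 bit 2; 46 bits remain
Read 2: bits[2:3] width=1 -> value=1 (bin 1); offset now 3 = byte 0 bit 3; 45 bits remain
Read 3: bits[3:10] width=7 -> value=42 (bin 0101010); offset now 10 = byte 1 bit 2; 38 bits remain
Read 4: bits[10:20] width=10 -> value=260 (bin 0100000100); offset now 20 = byte 2 bit 4; 28 bits remain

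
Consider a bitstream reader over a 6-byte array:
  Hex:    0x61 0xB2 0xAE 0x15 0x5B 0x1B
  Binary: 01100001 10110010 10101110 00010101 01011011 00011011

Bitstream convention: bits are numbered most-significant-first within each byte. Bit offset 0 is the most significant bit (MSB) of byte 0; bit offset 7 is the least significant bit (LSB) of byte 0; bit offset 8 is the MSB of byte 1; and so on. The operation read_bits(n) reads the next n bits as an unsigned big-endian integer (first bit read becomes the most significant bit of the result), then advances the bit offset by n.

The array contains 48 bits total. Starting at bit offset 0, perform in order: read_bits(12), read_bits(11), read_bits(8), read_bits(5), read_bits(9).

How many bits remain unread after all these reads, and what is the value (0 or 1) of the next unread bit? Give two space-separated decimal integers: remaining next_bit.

Answer: 3 0

Derivation:
Read 1: bits[0:12] width=12 -> value=1563 (bin 011000011011); offset now 12 = byte 1 bit 4; 36 bits remain
Read 2: bits[12:23] width=11 -> value=343 (bin 00101010111); offset now 23 = byte 2 bit 7; 25 bits remain
Read 3: bits[23:31] width=8 -> value=10 (bin 00001010); offset now 31 = byte 3 bit 7; 17 bits remain
Read 4: bits[31:36] width=5 -> value=21 (bin 10101); offset now 36 = byte 4 bit 4; 12 bits remain
Read 5: bits[36:45] width=9 -> value=355 (bin 101100011); offset now 45 = byte 5 bit 5; 3 bits remain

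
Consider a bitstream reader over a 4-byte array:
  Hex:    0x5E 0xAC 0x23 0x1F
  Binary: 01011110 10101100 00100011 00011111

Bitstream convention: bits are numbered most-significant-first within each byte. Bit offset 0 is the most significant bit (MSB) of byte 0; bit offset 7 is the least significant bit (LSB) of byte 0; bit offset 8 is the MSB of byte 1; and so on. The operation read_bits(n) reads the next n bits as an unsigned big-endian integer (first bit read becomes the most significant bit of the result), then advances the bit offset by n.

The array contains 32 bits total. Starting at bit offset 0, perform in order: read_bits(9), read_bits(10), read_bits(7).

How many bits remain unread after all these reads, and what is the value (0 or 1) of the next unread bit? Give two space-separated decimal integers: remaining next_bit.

Answer: 6 0

Derivation:
Read 1: bits[0:9] width=9 -> value=189 (bin 010111101); offset now 9 = byte 1 bit 1; 23 bits remain
Read 2: bits[9:19] width=10 -> value=353 (bin 0101100001); offset now 19 = byte 2 bit 3; 13 bits remain
Read 3: bits[19:26] width=7 -> value=12 (bin 0001100); offset now 26 = byte 3 bit 2; 6 bits remain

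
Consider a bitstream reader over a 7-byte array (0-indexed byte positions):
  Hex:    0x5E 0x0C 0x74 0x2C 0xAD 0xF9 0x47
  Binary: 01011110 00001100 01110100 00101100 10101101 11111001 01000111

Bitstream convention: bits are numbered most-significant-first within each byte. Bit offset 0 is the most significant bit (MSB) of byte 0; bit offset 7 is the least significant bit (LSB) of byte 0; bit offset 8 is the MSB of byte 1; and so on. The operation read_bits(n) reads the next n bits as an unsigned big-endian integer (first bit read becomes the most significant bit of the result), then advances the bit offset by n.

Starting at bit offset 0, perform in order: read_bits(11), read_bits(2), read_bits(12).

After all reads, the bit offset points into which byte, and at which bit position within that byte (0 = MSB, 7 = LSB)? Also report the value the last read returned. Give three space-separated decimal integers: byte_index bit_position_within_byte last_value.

Answer: 3 1 2280

Derivation:
Read 1: bits[0:11] width=11 -> value=752 (bin 01011110000); offset now 11 = byte 1 bit 3; 45 bits remain
Read 2: bits[11:13] width=2 -> value=1 (bin 01); offset now 13 = byte 1 bit 5; 43 bits remain
Read 3: bits[13:25] width=12 -> value=2280 (bin 100011101000); offset now 25 = byte 3 bit 1; 31 bits remain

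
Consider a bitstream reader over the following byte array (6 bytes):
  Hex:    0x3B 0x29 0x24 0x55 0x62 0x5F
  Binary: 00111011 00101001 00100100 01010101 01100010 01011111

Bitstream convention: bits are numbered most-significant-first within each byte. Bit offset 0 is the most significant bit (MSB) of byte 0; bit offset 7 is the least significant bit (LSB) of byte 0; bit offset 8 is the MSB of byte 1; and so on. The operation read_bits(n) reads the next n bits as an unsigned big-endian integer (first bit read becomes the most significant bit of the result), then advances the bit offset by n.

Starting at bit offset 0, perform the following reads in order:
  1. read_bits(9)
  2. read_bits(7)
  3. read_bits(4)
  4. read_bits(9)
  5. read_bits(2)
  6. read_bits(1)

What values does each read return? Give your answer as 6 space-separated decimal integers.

Read 1: bits[0:9] width=9 -> value=118 (bin 001110110); offset now 9 = byte 1 bit 1; 39 bits remain
Read 2: bits[9:16] width=7 -> value=41 (bin 0101001); offset now 16 = byte 2 bit 0; 32 bits remain
Read 3: bits[16:20] width=4 -> value=2 (bin 0010); offset now 20 = byte 2 bit 4; 28 bits remain
Read 4: bits[20:29] width=9 -> value=138 (bin 010001010); offset now 29 = byte 3 bit 5; 19 bits remain
Read 5: bits[29:31] width=2 -> value=2 (bin 10); offset now 31 = byte 3 bit 7; 17 bits remain
Read 6: bits[31:32] width=1 -> value=1 (bin 1); offset now 32 = byte 4 bit 0; 16 bits remain

Answer: 118 41 2 138 2 1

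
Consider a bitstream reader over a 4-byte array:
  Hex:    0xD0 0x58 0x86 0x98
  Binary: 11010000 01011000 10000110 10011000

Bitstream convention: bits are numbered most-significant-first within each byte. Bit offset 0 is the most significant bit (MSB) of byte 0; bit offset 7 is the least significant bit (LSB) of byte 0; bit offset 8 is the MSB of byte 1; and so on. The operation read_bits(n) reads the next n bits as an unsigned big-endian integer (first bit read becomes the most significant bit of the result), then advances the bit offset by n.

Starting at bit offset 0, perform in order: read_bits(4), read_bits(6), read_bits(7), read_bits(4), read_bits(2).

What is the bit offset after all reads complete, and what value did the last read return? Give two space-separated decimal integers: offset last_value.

Answer: 23 3

Derivation:
Read 1: bits[0:4] width=4 -> value=13 (bin 1101); offset now 4 = byte 0 bit 4; 28 bits remain
Read 2: bits[4:10] width=6 -> value=1 (bin 000001); offset now 10 = byte 1 bit 2; 22 bits remain
Read 3: bits[10:17] width=7 -> value=49 (bin 0110001); offset now 17 = byte 2 bit 1; 15 bits remain
Read 4: bits[17:21] width=4 -> value=0 (bin 0000); offset now 21 = byte 2 bit 5; 11 bits remain
Read 5: bits[21:23] width=2 -> value=3 (bin 11); offset now 23 = byte 2 bit 7; 9 bits remain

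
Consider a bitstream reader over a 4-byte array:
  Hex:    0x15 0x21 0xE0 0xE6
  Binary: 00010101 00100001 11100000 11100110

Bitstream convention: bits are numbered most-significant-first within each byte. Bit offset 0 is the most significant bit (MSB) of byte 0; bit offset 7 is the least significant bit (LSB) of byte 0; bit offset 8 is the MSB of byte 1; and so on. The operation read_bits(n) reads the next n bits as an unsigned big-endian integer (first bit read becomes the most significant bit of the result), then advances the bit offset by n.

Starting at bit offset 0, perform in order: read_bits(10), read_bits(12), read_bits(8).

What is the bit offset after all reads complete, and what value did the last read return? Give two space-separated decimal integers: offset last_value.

Answer: 30 57

Derivation:
Read 1: bits[0:10] width=10 -> value=84 (bin 0001010100); offset now 10 = byte 1 bit 2; 22 bits remain
Read 2: bits[10:22] width=12 -> value=2168 (bin 100001111000); offset now 22 = byte 2 bit 6; 10 bits remain
Read 3: bits[22:30] width=8 -> value=57 (bin 00111001); offset now 30 = byte 3 bit 6; 2 bits remain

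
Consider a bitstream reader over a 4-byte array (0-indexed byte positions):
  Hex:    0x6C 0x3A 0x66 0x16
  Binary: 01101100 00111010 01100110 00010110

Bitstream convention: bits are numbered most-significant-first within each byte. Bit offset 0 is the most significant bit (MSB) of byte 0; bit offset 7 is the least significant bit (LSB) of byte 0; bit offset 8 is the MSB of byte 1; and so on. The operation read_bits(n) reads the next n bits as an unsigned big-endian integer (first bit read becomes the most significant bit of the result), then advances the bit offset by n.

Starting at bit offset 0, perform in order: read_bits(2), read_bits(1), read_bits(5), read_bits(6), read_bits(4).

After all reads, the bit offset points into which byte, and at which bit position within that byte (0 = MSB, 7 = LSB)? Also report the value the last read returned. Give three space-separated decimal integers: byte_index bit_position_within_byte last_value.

Read 1: bits[0:2] width=2 -> value=1 (bin 01); offset now 2 = byte 0 bit 2; 30 bits remain
Read 2: bits[2:3] width=1 -> value=1 (bin 1); offset now 3 = byte 0 bit 3; 29 bits remain
Read 3: bits[3:8] width=5 -> value=12 (bin 01100); offset now 8 = byte 1 bit 0; 24 bits remain
Read 4: bits[8:14] width=6 -> value=14 (bin 001110); offset now 14 = byte 1 bit 6; 18 bits remain
Read 5: bits[14:18] width=4 -> value=9 (bin 1001); offset now 18 = byte 2 bit 2; 14 bits remain

Answer: 2 2 9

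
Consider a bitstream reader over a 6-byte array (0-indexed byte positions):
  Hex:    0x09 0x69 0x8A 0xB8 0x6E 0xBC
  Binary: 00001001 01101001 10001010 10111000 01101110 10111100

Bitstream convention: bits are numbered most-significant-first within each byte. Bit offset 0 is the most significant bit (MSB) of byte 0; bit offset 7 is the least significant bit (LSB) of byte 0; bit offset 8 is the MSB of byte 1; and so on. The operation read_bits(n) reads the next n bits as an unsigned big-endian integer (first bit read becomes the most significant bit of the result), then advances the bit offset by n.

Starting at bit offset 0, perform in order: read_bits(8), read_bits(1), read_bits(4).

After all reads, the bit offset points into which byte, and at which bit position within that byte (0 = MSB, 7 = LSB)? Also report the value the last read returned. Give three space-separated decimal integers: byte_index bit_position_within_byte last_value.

Answer: 1 5 13

Derivation:
Read 1: bits[0:8] width=8 -> value=9 (bin 00001001); offset now 8 = byte 1 bit 0; 40 bits remain
Read 2: bits[8:9] width=1 -> value=0 (bin 0); offset now 9 = byte 1 bit 1; 39 bits remain
Read 3: bits[9:13] width=4 -> value=13 (bin 1101); offset now 13 = byte 1 bit 5; 35 bits remain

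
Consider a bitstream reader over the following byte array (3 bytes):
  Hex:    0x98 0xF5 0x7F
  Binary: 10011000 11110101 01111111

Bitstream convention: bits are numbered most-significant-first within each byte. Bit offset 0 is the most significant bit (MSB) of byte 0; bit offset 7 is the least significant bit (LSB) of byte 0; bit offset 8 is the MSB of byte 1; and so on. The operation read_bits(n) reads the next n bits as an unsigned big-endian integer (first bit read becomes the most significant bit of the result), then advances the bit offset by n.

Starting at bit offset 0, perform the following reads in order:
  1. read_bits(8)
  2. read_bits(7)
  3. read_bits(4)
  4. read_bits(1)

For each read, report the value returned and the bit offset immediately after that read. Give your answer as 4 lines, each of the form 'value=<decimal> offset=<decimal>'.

Read 1: bits[0:8] width=8 -> value=152 (bin 10011000); offset now 8 = byte 1 bit 0; 16 bits remain
Read 2: bits[8:15] width=7 -> value=122 (bin 1111010); offset now 15 = byte 1 bit 7; 9 bits remain
Read 3: bits[15:19] width=4 -> value=11 (bin 1011); offset now 19 = byte 2 bit 3; 5 bits remain
Read 4: bits[19:20] width=1 -> value=1 (bin 1); offset now 20 = byte 2 bit 4; 4 bits remain

Answer: value=152 offset=8
value=122 offset=15
value=11 offset=19
value=1 offset=20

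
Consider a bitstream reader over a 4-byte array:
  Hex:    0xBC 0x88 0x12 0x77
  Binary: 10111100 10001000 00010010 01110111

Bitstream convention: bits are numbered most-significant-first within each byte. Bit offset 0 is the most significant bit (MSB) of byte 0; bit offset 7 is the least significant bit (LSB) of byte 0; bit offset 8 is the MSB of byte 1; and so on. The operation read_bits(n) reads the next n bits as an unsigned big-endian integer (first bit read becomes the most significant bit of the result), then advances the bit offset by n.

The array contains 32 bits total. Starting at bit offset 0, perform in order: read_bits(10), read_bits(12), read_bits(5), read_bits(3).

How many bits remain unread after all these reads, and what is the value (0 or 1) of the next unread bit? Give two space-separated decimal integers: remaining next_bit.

Answer: 2 1

Derivation:
Read 1: bits[0:10] width=10 -> value=754 (bin 1011110010); offset now 10 = byte 1 bit 2; 22 bits remain
Read 2: bits[10:22] width=12 -> value=516 (bin 001000000100); offset now 22 = byte 2 bit 6; 10 bits remain
Read 3: bits[22:27] width=5 -> value=19 (bin 10011); offset now 27 = byte 3 bit 3; 5 bits remain
Read 4: bits[27:30] width=3 -> value=5 (bin 101); offset now 30 = byte 3 bit 6; 2 bits remain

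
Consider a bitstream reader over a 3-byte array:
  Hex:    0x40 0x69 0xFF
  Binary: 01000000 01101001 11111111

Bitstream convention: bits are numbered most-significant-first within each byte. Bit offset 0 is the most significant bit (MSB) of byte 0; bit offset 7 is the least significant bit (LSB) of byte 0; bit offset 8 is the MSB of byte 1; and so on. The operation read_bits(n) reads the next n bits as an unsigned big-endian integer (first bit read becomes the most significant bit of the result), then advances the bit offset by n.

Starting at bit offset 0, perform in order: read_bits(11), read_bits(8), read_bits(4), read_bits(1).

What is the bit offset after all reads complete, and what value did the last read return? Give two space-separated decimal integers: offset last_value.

Answer: 24 1

Derivation:
Read 1: bits[0:11] width=11 -> value=515 (bin 01000000011); offset now 11 = byte 1 bit 3; 13 bits remain
Read 2: bits[11:19] width=8 -> value=79 (bin 01001111); offset now 19 = byte 2 bit 3; 5 bits remain
Read 3: bits[19:23] width=4 -> value=15 (bin 1111); offset now 23 = byte 2 bit 7; 1 bits remain
Read 4: bits[23:24] width=1 -> value=1 (bin 1); offset now 24 = byte 3 bit 0; 0 bits remain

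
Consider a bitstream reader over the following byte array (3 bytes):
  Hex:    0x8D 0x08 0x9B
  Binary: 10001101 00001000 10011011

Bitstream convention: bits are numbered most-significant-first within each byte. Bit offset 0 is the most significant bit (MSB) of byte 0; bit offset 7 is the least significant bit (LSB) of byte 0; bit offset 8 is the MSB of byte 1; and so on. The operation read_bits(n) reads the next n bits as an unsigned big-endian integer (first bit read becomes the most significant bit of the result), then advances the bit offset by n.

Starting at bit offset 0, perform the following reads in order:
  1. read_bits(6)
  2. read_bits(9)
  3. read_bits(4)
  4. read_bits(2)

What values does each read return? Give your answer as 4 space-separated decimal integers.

Answer: 35 132 4 3

Derivation:
Read 1: bits[0:6] width=6 -> value=35 (bin 100011); offset now 6 = byte 0 bit 6; 18 bits remain
Read 2: bits[6:15] width=9 -> value=132 (bin 010000100); offset now 15 = byte 1 bit 7; 9 bits remain
Read 3: bits[15:19] width=4 -> value=4 (bin 0100); offset now 19 = byte 2 bit 3; 5 bits remain
Read 4: bits[19:21] width=2 -> value=3 (bin 11); offset now 21 = byte 2 bit 5; 3 bits remain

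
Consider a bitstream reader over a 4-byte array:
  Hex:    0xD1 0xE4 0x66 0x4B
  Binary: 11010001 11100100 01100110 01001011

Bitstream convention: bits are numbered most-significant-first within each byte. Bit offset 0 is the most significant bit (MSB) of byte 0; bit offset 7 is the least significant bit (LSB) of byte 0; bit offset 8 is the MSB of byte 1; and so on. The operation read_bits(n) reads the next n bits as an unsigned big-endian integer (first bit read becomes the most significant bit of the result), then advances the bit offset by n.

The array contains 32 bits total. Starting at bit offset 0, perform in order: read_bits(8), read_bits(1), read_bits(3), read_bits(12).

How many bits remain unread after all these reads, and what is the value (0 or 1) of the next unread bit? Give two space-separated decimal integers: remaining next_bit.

Read 1: bits[0:8] width=8 -> value=209 (bin 11010001); offset now 8 = byte 1 bit 0; 24 bits remain
Read 2: bits[8:9] width=1 -> value=1 (bin 1); offset now 9 = byte 1 bit 1; 23 bits remain
Read 3: bits[9:12] width=3 -> value=6 (bin 110); offset now 12 = byte 1 bit 4; 20 bits remain
Read 4: bits[12:24] width=12 -> value=1126 (bin 010001100110); offset now 24 = byte 3 bit 0; 8 bits remain

Answer: 8 0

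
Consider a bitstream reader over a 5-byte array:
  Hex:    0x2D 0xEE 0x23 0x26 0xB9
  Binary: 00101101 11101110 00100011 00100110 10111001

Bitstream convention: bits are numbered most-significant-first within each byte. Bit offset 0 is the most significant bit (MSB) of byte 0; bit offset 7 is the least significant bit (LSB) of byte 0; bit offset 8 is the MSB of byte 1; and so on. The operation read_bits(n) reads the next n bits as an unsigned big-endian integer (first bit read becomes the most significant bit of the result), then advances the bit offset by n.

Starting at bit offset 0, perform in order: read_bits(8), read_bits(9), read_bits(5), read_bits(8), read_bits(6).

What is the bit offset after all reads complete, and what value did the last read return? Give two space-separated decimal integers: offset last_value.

Read 1: bits[0:8] width=8 -> value=45 (bin 00101101); offset now 8 = byte 1 bit 0; 32 bits remain
Read 2: bits[8:17] width=9 -> value=476 (bin 111011100); offset now 17 = byte 2 bit 1; 23 bits remain
Read 3: bits[17:22] width=5 -> value=8 (bin 01000); offset now 22 = byte 2 bit 6; 18 bits remain
Read 4: bits[22:30] width=8 -> value=201 (bin 11001001); offset now 30 = byte 3 bit 6; 10 bits remain
Read 5: bits[30:36] width=6 -> value=43 (bin 101011); offset now 36 = byte 4 bit 4; 4 bits remain

Answer: 36 43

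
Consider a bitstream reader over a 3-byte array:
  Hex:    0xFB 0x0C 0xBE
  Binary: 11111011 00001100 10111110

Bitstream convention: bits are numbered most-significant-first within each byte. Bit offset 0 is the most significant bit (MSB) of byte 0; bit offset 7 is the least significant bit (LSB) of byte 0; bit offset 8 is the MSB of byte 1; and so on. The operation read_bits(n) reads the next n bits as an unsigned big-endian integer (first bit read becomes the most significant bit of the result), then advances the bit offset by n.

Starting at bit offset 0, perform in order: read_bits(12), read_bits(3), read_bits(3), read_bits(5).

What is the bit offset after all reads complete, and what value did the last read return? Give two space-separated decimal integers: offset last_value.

Read 1: bits[0:12] width=12 -> value=4016 (bin 111110110000); offset now 12 = byte 1 bit 4; 12 bits remain
Read 2: bits[12:15] width=3 -> value=6 (bin 110); offset now 15 = byte 1 bit 7; 9 bits remain
Read 3: bits[15:18] width=3 -> value=2 (bin 010); offset now 18 = byte 2 bit 2; 6 bits remain
Read 4: bits[18:23] width=5 -> value=31 (bin 11111); offset now 23 = byte 2 bit 7; 1 bits remain

Answer: 23 31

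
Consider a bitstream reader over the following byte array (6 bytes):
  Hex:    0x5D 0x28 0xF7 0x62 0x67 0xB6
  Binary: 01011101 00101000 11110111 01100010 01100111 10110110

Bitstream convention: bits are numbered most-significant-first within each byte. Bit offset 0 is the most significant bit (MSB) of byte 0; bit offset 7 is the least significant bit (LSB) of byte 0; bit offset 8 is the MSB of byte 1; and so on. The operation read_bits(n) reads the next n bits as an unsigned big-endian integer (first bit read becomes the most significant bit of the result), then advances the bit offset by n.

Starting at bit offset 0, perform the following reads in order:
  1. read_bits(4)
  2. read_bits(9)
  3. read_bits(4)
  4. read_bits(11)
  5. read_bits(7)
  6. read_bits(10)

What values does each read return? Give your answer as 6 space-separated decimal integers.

Read 1: bits[0:4] width=4 -> value=5 (bin 0101); offset now 4 = byte 0 bit 4; 44 bits remain
Read 2: bits[4:13] width=9 -> value=421 (bin 110100101); offset now 13 = byte 1 bit 5; 35 bits remain
Read 3: bits[13:17] width=4 -> value=1 (bin 0001); offset now 17 = byte 2 bit 1; 31 bits remain
Read 4: bits[17:28] width=11 -> value=1910 (bin 11101110110); offset now 28 = byte 3 bit 4; 20 bits remain
Read 5: bits[28:35] width=7 -> value=19 (bin 0010011); offset now 35 = byte 4 bit 3; 13 bits remain
Read 6: bits[35:45] width=10 -> value=246 (bin 0011110110); offset now 45 = byte 5 bit 5; 3 bits remain

Answer: 5 421 1 1910 19 246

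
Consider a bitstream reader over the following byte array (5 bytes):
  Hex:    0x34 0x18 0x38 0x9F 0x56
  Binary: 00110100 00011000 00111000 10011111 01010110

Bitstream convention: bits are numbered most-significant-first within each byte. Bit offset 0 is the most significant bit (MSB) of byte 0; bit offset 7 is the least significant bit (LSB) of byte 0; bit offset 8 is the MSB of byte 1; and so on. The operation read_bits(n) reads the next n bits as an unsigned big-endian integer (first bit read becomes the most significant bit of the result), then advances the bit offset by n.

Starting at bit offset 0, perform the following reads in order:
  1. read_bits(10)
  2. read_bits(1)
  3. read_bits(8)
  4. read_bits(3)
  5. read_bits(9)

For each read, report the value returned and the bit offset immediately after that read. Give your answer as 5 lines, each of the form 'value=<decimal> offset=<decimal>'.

Read 1: bits[0:10] width=10 -> value=208 (bin 0011010000); offset now 10 = byte 1 bit 2; 30 bits remain
Read 2: bits[10:11] width=1 -> value=0 (bin 0); offset now 11 = byte 1 bit 3; 29 bits remain
Read 3: bits[11:19] width=8 -> value=193 (bin 11000001); offset now 19 = byte 2 bit 3; 21 bits remain
Read 4: bits[19:22] width=3 -> value=6 (bin 110); offset now 22 = byte 2 bit 6; 18 bits remain
Read 5: bits[22:31] width=9 -> value=79 (bin 001001111); offset now 31 = byte 3 bit 7; 9 bits remain

Answer: value=208 offset=10
value=0 offset=11
value=193 offset=19
value=6 offset=22
value=79 offset=31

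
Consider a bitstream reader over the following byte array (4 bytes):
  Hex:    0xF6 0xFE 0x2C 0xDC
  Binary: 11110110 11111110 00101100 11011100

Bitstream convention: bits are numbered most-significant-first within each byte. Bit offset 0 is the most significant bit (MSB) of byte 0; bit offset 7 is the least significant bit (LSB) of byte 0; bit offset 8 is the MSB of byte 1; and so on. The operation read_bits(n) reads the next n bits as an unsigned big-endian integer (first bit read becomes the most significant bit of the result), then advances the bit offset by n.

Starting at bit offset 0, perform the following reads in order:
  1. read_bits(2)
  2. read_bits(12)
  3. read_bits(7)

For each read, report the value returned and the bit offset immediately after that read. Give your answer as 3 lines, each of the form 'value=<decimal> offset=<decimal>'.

Read 1: bits[0:2] width=2 -> value=3 (bin 11); offset now 2 = byte 0 bit 2; 30 bits remain
Read 2: bits[2:14] width=12 -> value=3519 (bin 110110111111); offset now 14 = byte 1 bit 6; 18 bits remain
Read 3: bits[14:21] width=7 -> value=69 (bin 1000101); offset now 21 = byte 2 bit 5; 11 bits remain

Answer: value=3 offset=2
value=3519 offset=14
value=69 offset=21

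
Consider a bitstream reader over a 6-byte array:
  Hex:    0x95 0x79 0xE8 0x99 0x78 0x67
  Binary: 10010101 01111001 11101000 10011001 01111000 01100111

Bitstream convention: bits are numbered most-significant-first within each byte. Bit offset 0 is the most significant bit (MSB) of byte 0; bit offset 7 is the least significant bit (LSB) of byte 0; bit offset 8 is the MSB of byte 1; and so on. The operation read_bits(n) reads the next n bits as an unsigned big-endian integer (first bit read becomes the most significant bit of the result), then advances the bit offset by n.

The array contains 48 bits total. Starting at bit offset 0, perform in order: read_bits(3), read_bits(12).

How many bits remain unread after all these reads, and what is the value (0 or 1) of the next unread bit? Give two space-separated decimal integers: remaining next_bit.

Read 1: bits[0:3] width=3 -> value=4 (bin 100); offset now 3 = byte 0 bit 3; 45 bits remain
Read 2: bits[3:15] width=12 -> value=2748 (bin 101010111100); offset now 15 = byte 1 bit 7; 33 bits remain

Answer: 33 1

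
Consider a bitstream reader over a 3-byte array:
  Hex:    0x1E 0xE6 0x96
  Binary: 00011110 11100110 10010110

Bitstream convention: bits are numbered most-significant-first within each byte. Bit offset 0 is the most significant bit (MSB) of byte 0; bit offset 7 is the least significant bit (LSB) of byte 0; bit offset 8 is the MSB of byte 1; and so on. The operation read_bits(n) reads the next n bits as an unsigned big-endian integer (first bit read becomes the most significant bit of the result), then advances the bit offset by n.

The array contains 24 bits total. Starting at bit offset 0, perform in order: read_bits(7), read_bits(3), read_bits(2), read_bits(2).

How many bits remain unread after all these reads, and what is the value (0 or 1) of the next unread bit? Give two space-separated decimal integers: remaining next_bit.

Answer: 10 1

Derivation:
Read 1: bits[0:7] width=7 -> value=15 (bin 0001111); offset now 7 = byte 0 bit 7; 17 bits remain
Read 2: bits[7:10] width=3 -> value=3 (bin 011); offset now 10 = byte 1 bit 2; 14 bits remain
Read 3: bits[10:12] width=2 -> value=2 (bin 10); offset now 12 = byte 1 bit 4; 12 bits remain
Read 4: bits[12:14] width=2 -> value=1 (bin 01); offset now 14 = byte 1 bit 6; 10 bits remain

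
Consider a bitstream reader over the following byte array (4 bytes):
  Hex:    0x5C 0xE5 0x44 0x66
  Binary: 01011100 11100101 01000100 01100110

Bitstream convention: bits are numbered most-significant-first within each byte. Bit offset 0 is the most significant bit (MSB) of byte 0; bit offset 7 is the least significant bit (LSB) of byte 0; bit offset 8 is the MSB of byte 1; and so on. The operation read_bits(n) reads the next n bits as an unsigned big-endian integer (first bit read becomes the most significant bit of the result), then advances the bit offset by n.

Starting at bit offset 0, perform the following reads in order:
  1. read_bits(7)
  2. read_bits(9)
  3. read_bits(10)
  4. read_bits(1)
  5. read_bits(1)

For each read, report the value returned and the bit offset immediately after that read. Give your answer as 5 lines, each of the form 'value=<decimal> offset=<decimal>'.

Answer: value=46 offset=7
value=229 offset=16
value=273 offset=26
value=1 offset=27
value=0 offset=28

Derivation:
Read 1: bits[0:7] width=7 -> value=46 (bin 0101110); offset now 7 = byte 0 bit 7; 25 bits remain
Read 2: bits[7:16] width=9 -> value=229 (bin 011100101); offset now 16 = byte 2 bit 0; 16 bits remain
Read 3: bits[16:26] width=10 -> value=273 (bin 0100010001); offset now 26 = byte 3 bit 2; 6 bits remain
Read 4: bits[26:27] width=1 -> value=1 (bin 1); offset now 27 = byte 3 bit 3; 5 bits remain
Read 5: bits[27:28] width=1 -> value=0 (bin 0); offset now 28 = byte 3 bit 4; 4 bits remain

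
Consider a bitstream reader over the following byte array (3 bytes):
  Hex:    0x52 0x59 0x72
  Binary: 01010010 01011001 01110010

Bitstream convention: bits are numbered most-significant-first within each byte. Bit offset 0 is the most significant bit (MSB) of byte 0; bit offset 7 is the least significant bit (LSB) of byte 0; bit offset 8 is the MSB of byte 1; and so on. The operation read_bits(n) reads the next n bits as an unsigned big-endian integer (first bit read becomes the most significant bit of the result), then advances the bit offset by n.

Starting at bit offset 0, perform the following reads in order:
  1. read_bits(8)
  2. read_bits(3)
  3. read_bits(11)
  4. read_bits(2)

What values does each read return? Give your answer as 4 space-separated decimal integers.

Read 1: bits[0:8] width=8 -> value=82 (bin 01010010); offset now 8 = byte 1 bit 0; 16 bits remain
Read 2: bits[8:11] width=3 -> value=2 (bin 010); offset now 11 = byte 1 bit 3; 13 bits remain
Read 3: bits[11:22] width=11 -> value=1628 (bin 11001011100); offset now 22 = byte 2 bit 6; 2 bits remain
Read 4: bits[22:24] width=2 -> value=2 (bin 10); offset now 24 = byte 3 bit 0; 0 bits remain

Answer: 82 2 1628 2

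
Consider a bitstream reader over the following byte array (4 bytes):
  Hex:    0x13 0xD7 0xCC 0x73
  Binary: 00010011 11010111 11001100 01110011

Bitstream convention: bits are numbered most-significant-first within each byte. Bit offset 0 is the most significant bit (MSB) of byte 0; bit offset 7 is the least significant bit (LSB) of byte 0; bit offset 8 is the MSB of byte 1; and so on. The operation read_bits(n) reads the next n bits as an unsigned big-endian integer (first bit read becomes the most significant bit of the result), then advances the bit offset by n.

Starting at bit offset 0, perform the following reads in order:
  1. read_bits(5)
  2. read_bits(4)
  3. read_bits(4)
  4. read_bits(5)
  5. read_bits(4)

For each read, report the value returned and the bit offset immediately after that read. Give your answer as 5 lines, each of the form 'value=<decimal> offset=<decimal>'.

Read 1: bits[0:5] width=5 -> value=2 (bin 00010); offset now 5 = byte 0 bit 5; 27 bits remain
Read 2: bits[5:9] width=4 -> value=7 (bin 0111); offset now 9 = byte 1 bit 1; 23 bits remain
Read 3: bits[9:13] width=4 -> value=10 (bin 1010); offset now 13 = byte 1 bit 5; 19 bits remain
Read 4: bits[13:18] width=5 -> value=31 (bin 11111); offset now 18 = byte 2 bit 2; 14 bits remain
Read 5: bits[18:22] width=4 -> value=3 (bin 0011); offset now 22 = byte 2 bit 6; 10 bits remain

Answer: value=2 offset=5
value=7 offset=9
value=10 offset=13
value=31 offset=18
value=3 offset=22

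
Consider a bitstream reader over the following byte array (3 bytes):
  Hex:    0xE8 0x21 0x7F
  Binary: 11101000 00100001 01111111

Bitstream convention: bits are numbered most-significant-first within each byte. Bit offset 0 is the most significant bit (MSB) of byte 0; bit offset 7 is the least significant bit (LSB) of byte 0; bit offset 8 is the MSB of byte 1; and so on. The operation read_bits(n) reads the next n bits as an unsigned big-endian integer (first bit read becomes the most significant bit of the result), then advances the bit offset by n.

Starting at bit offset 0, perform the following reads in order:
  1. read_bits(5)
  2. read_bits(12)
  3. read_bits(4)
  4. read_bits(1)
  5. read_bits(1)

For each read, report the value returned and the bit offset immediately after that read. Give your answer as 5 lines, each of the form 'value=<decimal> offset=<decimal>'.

Read 1: bits[0:5] width=5 -> value=29 (bin 11101); offset now 5 = byte 0 bit 5; 19 bits remain
Read 2: bits[5:17] width=12 -> value=66 (bin 000001000010); offset now 17 = byte 2 bit 1; 7 bits remain
Read 3: bits[17:21] width=4 -> value=15 (bin 1111); offset now 21 = byte 2 bit 5; 3 bits remain
Read 4: bits[21:22] width=1 -> value=1 (bin 1); offset now 22 = byte 2 bit 6; 2 bits remain
Read 5: bits[22:23] width=1 -> value=1 (bin 1); offset now 23 = byte 2 bit 7; 1 bits remain

Answer: value=29 offset=5
value=66 offset=17
value=15 offset=21
value=1 offset=22
value=1 offset=23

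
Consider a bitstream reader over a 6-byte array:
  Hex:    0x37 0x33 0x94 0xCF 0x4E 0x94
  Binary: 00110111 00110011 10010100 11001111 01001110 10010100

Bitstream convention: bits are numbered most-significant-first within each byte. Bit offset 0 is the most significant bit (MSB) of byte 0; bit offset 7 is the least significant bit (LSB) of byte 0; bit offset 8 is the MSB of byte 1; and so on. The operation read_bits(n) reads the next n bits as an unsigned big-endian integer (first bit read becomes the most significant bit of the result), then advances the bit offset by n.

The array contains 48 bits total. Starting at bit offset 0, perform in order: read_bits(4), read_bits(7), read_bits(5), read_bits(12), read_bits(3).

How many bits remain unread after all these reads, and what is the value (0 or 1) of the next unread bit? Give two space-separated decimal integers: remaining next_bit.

Answer: 17 1

Derivation:
Read 1: bits[0:4] width=4 -> value=3 (bin 0011); offset now 4 = byte 0 bit 4; 44 bits remain
Read 2: bits[4:11] width=7 -> value=57 (bin 0111001); offset now 11 = byte 1 bit 3; 37 bits remain
Read 3: bits[11:16] width=5 -> value=19 (bin 10011); offset now 16 = byte 2 bit 0; 32 bits remain
Read 4: bits[16:28] width=12 -> value=2380 (bin 100101001100); offset now 28 = byte 3 bit 4; 20 bits remain
Read 5: bits[28:31] width=3 -> value=7 (bin 111); offset now 31 = byte 3 bit 7; 17 bits remain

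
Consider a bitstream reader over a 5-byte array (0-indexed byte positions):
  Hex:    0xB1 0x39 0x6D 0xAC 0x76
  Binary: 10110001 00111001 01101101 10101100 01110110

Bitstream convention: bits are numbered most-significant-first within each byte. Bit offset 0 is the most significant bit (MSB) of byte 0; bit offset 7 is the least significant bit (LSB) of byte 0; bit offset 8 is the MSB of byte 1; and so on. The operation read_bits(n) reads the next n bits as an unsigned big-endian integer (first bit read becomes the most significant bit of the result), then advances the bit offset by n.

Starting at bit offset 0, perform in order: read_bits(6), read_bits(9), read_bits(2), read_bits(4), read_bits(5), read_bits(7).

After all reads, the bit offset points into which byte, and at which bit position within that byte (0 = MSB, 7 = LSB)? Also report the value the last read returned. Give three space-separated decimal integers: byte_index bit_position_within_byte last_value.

Answer: 4 1 88

Derivation:
Read 1: bits[0:6] width=6 -> value=44 (bin 101100); offset now 6 = byte 0 bit 6; 34 bits remain
Read 2: bits[6:15] width=9 -> value=156 (bin 010011100); offset now 15 = byte 1 bit 7; 25 bits remain
Read 3: bits[15:17] width=2 -> value=2 (bin 10); offset now 17 = byte 2 bit 1; 23 bits remain
Read 4: bits[17:21] width=4 -> value=13 (bin 1101); offset now 21 = byte 2 bit 5; 19 bits remain
Read 5: bits[21:26] width=5 -> value=22 (bin 10110); offset now 26 = byte 3 bit 2; 14 bits remain
Read 6: bits[26:33] width=7 -> value=88 (bin 1011000); offset now 33 = byte 4 bit 1; 7 bits remain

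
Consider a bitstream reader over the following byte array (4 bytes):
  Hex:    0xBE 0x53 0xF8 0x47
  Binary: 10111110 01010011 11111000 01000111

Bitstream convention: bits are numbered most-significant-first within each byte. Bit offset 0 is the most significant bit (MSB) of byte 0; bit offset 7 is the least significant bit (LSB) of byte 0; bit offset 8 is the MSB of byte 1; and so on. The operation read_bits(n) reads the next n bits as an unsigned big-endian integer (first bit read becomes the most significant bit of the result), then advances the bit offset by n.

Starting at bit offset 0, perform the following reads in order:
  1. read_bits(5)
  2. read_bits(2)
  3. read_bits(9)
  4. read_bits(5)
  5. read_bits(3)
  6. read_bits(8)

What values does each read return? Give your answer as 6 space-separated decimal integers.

Read 1: bits[0:5] width=5 -> value=23 (bin 10111); offset now 5 = byte 0 bit 5; 27 bits remain
Read 2: bits[5:7] width=2 -> value=3 (bin 11); offset now 7 = byte 0 bit 7; 25 bits remain
Read 3: bits[7:16] width=9 -> value=83 (bin 001010011); offset now 16 = byte 2 bit 0; 16 bits remain
Read 4: bits[16:21] width=5 -> value=31 (bin 11111); offset now 21 = byte 2 bit 5; 11 bits remain
Read 5: bits[21:24] width=3 -> value=0 (bin 000); offset now 24 = byte 3 bit 0; 8 bits remain
Read 6: bits[24:32] width=8 -> value=71 (bin 01000111); offset now 32 = byte 4 bit 0; 0 bits remain

Answer: 23 3 83 31 0 71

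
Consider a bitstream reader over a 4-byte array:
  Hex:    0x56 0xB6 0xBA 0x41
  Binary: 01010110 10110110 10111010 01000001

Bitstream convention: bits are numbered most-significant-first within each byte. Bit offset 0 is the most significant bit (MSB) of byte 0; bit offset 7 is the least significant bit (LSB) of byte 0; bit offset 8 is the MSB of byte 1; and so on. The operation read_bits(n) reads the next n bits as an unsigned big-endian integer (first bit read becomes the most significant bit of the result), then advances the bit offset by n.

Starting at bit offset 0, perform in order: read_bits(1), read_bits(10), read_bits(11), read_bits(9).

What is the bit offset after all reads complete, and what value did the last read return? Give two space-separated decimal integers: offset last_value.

Read 1: bits[0:1] width=1 -> value=0 (bin 0); offset now 1 = byte 0 bit 1; 31 bits remain
Read 2: bits[1:11] width=10 -> value=693 (bin 1010110101); offset now 11 = byte 1 bit 3; 21 bits remain
Read 3: bits[11:22] width=11 -> value=1454 (bin 10110101110); offset now 22 = byte 2 bit 6; 10 bits remain
Read 4: bits[22:31] width=9 -> value=288 (bin 100100000); offset now 31 = byte 3 bit 7; 1 bits remain

Answer: 31 288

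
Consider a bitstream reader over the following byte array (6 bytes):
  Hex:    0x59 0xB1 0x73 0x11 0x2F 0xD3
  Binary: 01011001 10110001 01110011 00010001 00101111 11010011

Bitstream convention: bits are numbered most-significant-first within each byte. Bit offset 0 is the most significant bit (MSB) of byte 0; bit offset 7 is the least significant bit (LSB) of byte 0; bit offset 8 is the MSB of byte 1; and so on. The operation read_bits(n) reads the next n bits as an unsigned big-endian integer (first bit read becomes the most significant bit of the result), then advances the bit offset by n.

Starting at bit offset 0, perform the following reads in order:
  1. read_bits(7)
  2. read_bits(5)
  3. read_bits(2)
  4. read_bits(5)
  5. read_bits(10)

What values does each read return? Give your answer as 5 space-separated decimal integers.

Answer: 44 27 0 11 610

Derivation:
Read 1: bits[0:7] width=7 -> value=44 (bin 0101100); offset now 7 = byte 0 bit 7; 41 bits remain
Read 2: bits[7:12] width=5 -> value=27 (bin 11011); offset now 12 = byte 1 bit 4; 36 bits remain
Read 3: bits[12:14] width=2 -> value=0 (bin 00); offset now 14 = byte 1 bit 6; 34 bits remain
Read 4: bits[14:19] width=5 -> value=11 (bin 01011); offset now 19 = byte 2 bit 3; 29 bits remain
Read 5: bits[19:29] width=10 -> value=610 (bin 1001100010); offset now 29 = byte 3 bit 5; 19 bits remain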